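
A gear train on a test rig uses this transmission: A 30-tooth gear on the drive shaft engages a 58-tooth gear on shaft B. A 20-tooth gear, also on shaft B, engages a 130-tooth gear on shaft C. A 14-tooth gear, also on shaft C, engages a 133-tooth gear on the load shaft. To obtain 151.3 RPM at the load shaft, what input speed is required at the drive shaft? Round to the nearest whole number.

18063 RPM

Overall ratio R = 1.9333 × 6.5 × 9.5 = 119.38.
Required input speed = output speed × R = 151.3 × 119.38 = 18063 RPM.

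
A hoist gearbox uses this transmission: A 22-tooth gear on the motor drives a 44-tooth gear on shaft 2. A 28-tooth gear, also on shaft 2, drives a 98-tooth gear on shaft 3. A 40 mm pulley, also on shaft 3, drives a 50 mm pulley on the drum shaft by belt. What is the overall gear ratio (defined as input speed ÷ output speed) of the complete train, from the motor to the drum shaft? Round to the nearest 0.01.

Each stage contributes driven/driver: gear mesh 44/22 = 2, gear mesh 98/28 = 3.5, belt 50/40 = 1.25.
Overall: 2 × 3.5 × 1.25 = 8.75.

8.75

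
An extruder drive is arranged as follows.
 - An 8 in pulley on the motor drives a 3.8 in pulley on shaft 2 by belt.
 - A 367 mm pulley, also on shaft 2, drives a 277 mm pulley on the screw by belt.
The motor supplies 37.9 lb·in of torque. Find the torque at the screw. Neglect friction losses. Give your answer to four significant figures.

13.59 lb·in

After the belt (3.8/8): 37.9 × 0.475 = 18.002 lb·in
After the belt (277/367): 18.002 × 0.75477 = 13.588 lb·in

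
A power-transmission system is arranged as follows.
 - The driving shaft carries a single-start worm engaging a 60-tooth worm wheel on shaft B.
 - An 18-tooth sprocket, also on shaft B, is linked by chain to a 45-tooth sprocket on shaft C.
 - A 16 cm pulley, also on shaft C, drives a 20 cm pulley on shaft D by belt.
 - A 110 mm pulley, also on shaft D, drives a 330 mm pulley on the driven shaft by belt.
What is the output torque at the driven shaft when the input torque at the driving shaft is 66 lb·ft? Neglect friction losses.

37125 lb·ft

Worm: ratio = 60/1 = 60; torque at shaft B = 66 × 60 = 3960 lb·ft.
Chain: ratio = 45/18 = 2.5; torque at shaft C = 3960 × 2.5 = 9900 lb·ft.
Belt: ratio = 20/16 = 1.25; torque at shaft D = 9900 × 1.25 = 12375 lb·ft.
Belt: ratio = 330/110 = 3; torque at the driven shaft = 12375 × 3 = 37125 lb·ft.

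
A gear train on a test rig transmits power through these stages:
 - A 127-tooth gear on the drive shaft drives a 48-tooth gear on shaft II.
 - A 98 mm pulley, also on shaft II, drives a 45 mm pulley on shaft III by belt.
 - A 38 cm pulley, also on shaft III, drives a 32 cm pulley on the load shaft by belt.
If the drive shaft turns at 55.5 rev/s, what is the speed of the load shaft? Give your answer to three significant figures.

380 rev/s

Gear mesh: ratio = 48/127 = 0.37795, so shaft II turns at 55.5 / 0.37795 = 146.84 rev/s.
Belt: ratio = 45/98 = 0.45918, so shaft III turns at 146.84 / 0.45918 = 319.79 rev/s.
Belt: ratio = 32/38 = 0.84211, so the load shaft turns at 319.79 / 0.84211 = 379.75 rev/s.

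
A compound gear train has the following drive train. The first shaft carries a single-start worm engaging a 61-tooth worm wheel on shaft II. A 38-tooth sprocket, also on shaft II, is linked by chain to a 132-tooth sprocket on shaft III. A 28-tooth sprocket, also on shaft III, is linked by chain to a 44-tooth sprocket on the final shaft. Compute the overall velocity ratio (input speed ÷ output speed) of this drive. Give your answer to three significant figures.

Each stage contributes driven/driver: worm 61/1 = 61, chain 132/38 = 3.4737, chain 44/28 = 1.5714.
Overall: 61 × 3.4737 × 1.5714 = 332.98.

333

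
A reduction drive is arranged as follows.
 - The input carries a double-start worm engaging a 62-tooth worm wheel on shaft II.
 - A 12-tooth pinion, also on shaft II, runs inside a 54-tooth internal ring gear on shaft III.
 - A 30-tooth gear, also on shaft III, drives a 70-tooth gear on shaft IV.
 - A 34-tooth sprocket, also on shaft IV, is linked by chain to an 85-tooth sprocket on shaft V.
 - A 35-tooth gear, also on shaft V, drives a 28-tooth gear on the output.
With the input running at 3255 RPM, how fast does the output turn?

5 RPM

worm 62/2 = 31 → 3255/31 = 105 RPM
internal gear 54/12 = 4.5 → 105/4.5 = 23.333 RPM
gear mesh 70/30 = 2.3333 → 23.333/2.3333 = 10 RPM
chain 85/34 = 2.5 → 10/2.5 = 4 RPM
gear mesh 28/35 = 0.8 → 4/0.8 = 5 RPM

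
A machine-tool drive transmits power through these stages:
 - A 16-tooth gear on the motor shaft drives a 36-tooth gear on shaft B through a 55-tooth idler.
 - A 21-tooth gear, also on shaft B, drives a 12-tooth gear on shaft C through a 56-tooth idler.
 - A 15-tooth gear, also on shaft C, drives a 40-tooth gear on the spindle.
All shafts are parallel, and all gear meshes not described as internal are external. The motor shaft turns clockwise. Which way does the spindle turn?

counterclockwise

the motor shaft → shaft B: driver → idler → driven is 2 external meshes, 2 reversals → CW.
shaft B → shaft C: driver → idler → driven is 2 external meshes, 2 reversals → CW.
shaft C → the spindle: external mesh, 1 reversal → CCW.
5 reversals in total — an odd number — so the spindle turns opposite to the motor shaft.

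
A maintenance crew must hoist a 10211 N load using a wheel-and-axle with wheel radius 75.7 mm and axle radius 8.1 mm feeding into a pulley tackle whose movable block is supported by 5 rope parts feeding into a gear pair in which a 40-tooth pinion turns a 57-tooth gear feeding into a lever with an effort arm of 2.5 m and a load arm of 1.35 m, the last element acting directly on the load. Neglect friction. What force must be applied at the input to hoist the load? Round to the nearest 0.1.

82.8 N

Wheel-and-axle MA = R/r = 75.7/8.1 = 9.3457.
Block-and-tackle MA = number of supporting rope parts = 5.
Gear pair MA = 57/40 = 1.425.
Lever MA = effort arm / load arm = 2.5/1.35 = 1.8519.
Combined ideal MA = 9.3457 × 5 × 1.425 × 1.8519 = 123.31.
Effort = load / MA = 10211 / 123.31 = 82.807 N.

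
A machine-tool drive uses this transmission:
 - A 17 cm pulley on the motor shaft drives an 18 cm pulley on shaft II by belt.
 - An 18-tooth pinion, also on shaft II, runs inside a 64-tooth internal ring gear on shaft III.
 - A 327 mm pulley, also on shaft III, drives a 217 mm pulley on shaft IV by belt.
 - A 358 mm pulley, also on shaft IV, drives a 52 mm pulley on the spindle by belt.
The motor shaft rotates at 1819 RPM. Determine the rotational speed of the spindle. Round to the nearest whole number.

5013 RPM

Belt: ratio = 18/17 = 1.0588, so shaft II turns at 1819 / 1.0588 = 1717.9 RPM.
Internal gear: ratio = 64/18 = 3.5556, so shaft III turns at 1717.9 / 3.5556 = 483.17 RPM.
Belt: ratio = 217/327 = 0.66361, so shaft IV turns at 483.17 / 0.66361 = 728.1 RPM.
Belt: ratio = 52/358 = 0.14525, so the spindle turns at 728.1 / 0.14525 = 5012.7 RPM.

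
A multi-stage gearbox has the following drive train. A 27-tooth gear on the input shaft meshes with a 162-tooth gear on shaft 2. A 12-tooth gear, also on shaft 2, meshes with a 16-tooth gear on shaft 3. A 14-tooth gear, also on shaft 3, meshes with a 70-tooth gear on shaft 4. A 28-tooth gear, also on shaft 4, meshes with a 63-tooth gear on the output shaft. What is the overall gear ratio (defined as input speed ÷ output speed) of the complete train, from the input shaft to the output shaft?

Each stage contributes driven/driver: gear mesh 162/27 = 6, gear mesh 16/12 = 1.3333, gear mesh 70/14 = 5, gear mesh 63/28 = 2.25.
Overall: 6 × 1.3333 × 5 × 2.25 = 90.

90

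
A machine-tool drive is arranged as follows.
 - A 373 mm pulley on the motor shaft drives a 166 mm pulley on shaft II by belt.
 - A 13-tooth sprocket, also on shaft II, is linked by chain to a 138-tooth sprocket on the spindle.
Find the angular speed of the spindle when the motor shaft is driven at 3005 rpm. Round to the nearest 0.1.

Belt: ratio = 166/373 = 0.44504, so shaft II turns at 3005 / 0.44504 = 6752.2 rpm.
Chain: ratio = 138/13 = 10.615, so the spindle turns at 6752.2 / 10.615 = 636.08 rpm.

636.1 rpm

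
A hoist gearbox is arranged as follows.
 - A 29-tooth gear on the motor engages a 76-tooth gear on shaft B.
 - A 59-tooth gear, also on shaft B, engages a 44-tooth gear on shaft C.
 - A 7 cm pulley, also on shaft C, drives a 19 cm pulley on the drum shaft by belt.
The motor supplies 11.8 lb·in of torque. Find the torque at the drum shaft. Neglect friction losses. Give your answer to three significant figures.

After the gear mesh (76/29): 11.8 × 2.6207 = 30.924 lb·in
After the gear mesh (44/59): 30.924 × 0.74576 = 23.062 lb·in
After the belt (19/7): 23.062 × 2.7143 = 62.597 lb·in

62.6 lb·in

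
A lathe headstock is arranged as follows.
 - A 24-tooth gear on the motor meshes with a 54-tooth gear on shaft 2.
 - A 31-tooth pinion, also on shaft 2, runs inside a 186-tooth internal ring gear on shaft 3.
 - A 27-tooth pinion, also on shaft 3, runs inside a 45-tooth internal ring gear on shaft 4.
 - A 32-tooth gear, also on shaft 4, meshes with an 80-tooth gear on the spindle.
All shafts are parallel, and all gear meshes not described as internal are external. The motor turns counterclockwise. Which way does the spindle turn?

the motor → shaft 2: external mesh, 1 reversal → CW.
shaft 2 → shaft 3: internal mesh, same direction → CW.
shaft 3 → shaft 4: internal mesh, same direction → CW.
shaft 4 → the spindle: external mesh, 1 reversal → CCW.
2 reversals in total — an even number — so the spindle turns the same way as the motor.

counterclockwise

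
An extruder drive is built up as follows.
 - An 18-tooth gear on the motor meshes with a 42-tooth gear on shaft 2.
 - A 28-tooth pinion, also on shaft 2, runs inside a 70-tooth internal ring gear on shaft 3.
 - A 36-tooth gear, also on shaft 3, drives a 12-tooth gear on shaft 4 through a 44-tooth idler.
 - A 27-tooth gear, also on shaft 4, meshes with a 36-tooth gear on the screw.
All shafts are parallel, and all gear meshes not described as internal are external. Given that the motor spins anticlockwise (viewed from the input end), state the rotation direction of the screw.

the motor → shaft 2: external mesh, 1 reversal → CW.
shaft 2 → shaft 3: internal mesh, same direction → CW.
shaft 3 → shaft 4: driver → idler → driven is 2 external meshes, 2 reversals → CW.
shaft 4 → the screw: external mesh, 1 reversal → CCW.
4 reversals in total — an even number — so the screw turns the same way as the motor.

anticlockwise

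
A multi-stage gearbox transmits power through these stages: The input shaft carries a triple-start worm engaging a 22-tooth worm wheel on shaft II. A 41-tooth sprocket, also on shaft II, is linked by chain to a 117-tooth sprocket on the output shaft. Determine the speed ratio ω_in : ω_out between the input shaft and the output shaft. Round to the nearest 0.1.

Each stage contributes driven/driver: worm 22/3 = 7.3333, chain 117/41 = 2.8537.
Overall: 7.3333 × 2.8537 = 20.927.

20.9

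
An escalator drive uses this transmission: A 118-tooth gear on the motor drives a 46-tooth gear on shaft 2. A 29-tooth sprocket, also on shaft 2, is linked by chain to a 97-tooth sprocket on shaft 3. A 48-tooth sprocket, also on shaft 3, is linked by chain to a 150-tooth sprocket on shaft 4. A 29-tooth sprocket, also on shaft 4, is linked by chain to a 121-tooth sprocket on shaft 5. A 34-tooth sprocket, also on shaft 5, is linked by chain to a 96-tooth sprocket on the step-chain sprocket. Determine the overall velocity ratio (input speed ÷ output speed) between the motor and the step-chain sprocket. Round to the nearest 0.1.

48.0

Each stage contributes driven/driver: gear mesh 46/118 = 0.38983, chain 97/29 = 3.3448, chain 150/48 = 3.125, chain 121/29 = 4.1724, chain 96/34 = 2.8235.
Overall: 0.38983 × 3.3448 × 3.125 × 4.1724 × 2.8235 = 48.004.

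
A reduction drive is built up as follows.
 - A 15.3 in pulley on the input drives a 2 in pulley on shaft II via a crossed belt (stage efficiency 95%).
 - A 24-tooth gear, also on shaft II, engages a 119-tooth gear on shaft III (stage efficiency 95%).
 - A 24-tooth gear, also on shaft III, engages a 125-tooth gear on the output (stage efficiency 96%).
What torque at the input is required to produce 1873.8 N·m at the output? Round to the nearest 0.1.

640.7 N·m

Overall ratio R = 0.13072 × 4.9583 × 5.2083 = 3.3758; overall efficiency η = 0.95 × 0.95 × 0.96 = 0.8664.
Input torque = output torque / (R × η) = 1873.8 / (3.3758 × 0.8664) = 640.67 N·m.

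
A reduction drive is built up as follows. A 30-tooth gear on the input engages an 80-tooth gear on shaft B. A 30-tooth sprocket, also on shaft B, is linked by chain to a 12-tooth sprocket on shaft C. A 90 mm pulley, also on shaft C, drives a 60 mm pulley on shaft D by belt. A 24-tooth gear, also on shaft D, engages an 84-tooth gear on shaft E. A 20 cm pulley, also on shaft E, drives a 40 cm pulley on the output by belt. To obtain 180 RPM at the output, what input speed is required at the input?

Overall ratio R = 2.6667 × 0.4 × 0.66667 × 3.5 × 2 = 4.9778.
Required input speed = output speed × R = 180 × 4.9778 = 896 RPM.

896 RPM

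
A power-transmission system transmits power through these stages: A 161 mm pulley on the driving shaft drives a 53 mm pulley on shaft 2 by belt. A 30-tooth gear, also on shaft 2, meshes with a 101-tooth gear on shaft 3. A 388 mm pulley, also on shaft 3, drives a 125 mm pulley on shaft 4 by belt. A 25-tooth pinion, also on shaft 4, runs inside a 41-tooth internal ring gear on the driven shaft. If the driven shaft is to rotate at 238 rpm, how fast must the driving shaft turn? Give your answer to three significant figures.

Overall ratio R = 0.32919 × 3.3667 × 0.32216 × 1.64 = 0.58556.
Required input speed = output speed × R = 238 × 0.58556 = 139.36 rpm.

139 rpm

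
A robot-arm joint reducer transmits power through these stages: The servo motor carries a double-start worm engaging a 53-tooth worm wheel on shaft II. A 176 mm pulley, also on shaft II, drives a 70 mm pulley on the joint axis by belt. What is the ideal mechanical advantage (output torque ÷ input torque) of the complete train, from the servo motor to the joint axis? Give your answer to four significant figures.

Each stage contributes driven/driver: worm 53/2 = 26.5, belt 70/176 = 0.39773.
Overall: 26.5 × 0.39773 = 10.54.

10.54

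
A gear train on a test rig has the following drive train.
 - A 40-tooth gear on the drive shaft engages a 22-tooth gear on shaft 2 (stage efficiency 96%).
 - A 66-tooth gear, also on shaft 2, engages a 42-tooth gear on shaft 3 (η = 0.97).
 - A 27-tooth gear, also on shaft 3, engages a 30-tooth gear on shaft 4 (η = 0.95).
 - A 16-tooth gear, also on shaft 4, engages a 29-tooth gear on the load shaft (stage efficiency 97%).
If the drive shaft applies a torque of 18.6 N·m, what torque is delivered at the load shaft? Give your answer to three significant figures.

11.3 N·m

After the gear mesh (22/40): 18.6 × 0.55 × 0.96 = 9.8208 N·m
After the gear mesh (42/66): 9.8208 × 0.63636 × 0.97 = 6.0621 N·m
After the gear mesh (30/27): 6.0621 × 1.1111 × 0.95 = 6.3989 N·m
After the gear mesh (29/16): 6.3989 × 1.8125 × 0.97 = 11.25 N·m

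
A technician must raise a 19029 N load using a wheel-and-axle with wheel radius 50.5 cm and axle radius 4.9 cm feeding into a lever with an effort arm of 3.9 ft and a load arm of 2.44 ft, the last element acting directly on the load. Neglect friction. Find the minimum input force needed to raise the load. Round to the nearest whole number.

1155 N

Wheel-and-axle MA = R/r = 50.5/4.9 = 10.306.
Lever MA = effort arm / load arm = 3.9/2.44 = 1.5984.
Combined ideal MA = 10.306 × 1.5984 = 16.473.
Effort = load / MA = 19029 / 16.473 = 1155.2 N.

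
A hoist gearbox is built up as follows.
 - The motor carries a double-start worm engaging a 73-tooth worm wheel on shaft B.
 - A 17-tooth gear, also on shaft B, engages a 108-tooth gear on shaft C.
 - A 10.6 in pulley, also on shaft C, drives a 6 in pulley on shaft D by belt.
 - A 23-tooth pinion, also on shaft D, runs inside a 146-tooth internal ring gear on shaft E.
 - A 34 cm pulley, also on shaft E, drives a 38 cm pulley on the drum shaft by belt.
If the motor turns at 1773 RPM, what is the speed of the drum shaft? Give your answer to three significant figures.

1.90 RPM

Worm: ratio = 73/2 = 36.5, so shaft B turns at 1773 / 36.5 = 48.575 RPM.
Gear mesh: ratio = 108/17 = 6.3529, so shaft C turns at 48.575 / 6.3529 = 7.6461 RPM.
Belt: ratio = 6/10.6 = 0.56604, so shaft D turns at 7.6461 / 0.56604 = 13.508 RPM.
Internal gear: ratio = 146/23 = 6.3478, so shaft E turns at 13.508 / 6.3478 = 2.128 RPM.
Belt: ratio = 38/34 = 1.1176, so the drum shaft turns at 2.128 / 1.1176 = 1.904 RPM.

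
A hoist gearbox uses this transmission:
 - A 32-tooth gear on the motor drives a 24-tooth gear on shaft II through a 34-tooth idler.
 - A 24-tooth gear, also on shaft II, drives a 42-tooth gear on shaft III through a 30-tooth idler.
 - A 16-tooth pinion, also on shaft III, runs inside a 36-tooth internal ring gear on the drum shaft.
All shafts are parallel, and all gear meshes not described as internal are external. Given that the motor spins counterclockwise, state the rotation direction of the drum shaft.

counterclockwise

the motor → shaft II: driver → idler → driven is 2 external meshes, 2 reversals → CCW.
shaft II → shaft III: driver → idler → driven is 2 external meshes, 2 reversals → CCW.
shaft III → the drum shaft: internal mesh, same direction → CCW.
4 reversals in total — an even number — so the drum shaft turns the same way as the motor.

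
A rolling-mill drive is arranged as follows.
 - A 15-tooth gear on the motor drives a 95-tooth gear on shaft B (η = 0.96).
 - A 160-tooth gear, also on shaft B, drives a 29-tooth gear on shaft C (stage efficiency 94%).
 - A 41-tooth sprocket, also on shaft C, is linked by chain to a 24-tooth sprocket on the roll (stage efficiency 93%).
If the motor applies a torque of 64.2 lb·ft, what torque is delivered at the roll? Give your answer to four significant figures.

36.20 lb·ft

gear mesh 95/15 = 6.3333 → τ = 64.2·6.3333·0.96 = 390.34 lb·ft
gear mesh 29/160 = 0.18125 → τ = 390.34·0.18125·0.94 = 66.503 lb·ft
chain 24/41 = 0.58537 → τ = 66.503·0.58537·0.93 = 36.204 lb·ft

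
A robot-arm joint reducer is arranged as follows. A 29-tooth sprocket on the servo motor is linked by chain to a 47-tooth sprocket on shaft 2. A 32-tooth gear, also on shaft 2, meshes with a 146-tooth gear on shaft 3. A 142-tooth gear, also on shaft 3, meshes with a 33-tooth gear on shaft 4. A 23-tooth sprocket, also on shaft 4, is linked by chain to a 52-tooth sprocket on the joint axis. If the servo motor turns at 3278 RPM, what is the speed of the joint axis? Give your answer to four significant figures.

843.7 RPM

Chain: ratio = 47/29 = 1.6207, so shaft 2 turns at 3278 / 1.6207 = 2022.6 RPM.
Gear mesh: ratio = 146/32 = 4.5625, so shaft 3 turns at 2022.6 / 4.5625 = 443.31 RPM.
Gear mesh: ratio = 33/142 = 0.23239, so shaft 4 turns at 443.31 / 0.23239 = 1907.6 RPM.
Chain: ratio = 52/23 = 2.2609, so the joint axis turns at 1907.6 / 2.2609 = 843.73 RPM.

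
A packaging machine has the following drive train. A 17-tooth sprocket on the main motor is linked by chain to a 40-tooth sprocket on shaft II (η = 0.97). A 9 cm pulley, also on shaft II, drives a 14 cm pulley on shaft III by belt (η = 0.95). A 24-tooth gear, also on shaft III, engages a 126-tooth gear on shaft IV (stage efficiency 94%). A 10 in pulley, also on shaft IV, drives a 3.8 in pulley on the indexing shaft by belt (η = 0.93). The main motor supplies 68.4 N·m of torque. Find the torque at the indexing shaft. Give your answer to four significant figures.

402.3 N·m

Chain: ratio = 40/17 = 2.3529; torque at shaft II = 68.4 × 2.3529 × 0.97 = 156.11 N·m.
Belt: ratio = 14/9 = 1.5556; torque at shaft III = 156.11 × 1.5556 × 0.95 = 230.7 N·m.
Gear mesh: ratio = 126/24 = 5.25; torque at shaft IV = 230.7 × 5.25 × 0.94 = 1138.5 N·m.
Belt: ratio = 3.8/10 = 0.38; torque at the indexing shaft = 1138.5 × 0.38 × 0.93 = 402.35 N·m.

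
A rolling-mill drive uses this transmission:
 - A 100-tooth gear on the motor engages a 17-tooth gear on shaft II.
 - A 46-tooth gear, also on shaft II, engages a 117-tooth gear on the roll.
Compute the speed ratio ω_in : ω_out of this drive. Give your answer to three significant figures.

0.432

Each stage contributes driven/driver: gear mesh 17/100 = 0.17, gear mesh 117/46 = 2.5435.
Overall: 0.17 × 2.5435 = 0.43239.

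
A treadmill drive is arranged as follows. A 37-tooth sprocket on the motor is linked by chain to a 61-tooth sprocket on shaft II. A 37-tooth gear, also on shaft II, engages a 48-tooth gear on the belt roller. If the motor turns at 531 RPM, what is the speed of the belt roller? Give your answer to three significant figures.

248 RPM

chain 61/37 = 1.6486 → 531/1.6486 = 322.08 RPM
gear mesh 48/37 = 1.2973 → 322.08/1.2973 = 248.27 RPM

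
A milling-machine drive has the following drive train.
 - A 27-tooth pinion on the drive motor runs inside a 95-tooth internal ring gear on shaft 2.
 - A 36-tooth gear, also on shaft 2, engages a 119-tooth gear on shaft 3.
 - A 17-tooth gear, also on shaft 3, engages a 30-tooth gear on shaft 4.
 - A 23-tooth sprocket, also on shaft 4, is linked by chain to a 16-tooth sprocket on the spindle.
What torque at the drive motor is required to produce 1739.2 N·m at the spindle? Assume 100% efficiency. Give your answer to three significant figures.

122 N·m

Overall ratio R = 3.5185 × 3.3056 × 1.7647 × 0.69565 = 14.278.
Input torque = output torque / R = 1739.2 / 14.278 = 121.81 N·m.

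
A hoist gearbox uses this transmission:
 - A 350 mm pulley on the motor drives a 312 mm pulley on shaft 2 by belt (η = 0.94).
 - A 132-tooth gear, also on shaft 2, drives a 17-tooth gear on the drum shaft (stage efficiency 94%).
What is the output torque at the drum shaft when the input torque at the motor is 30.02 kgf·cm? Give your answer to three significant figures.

3.05 kgf·cm

After the belt (312/350): 30.02 × 0.89143 × 0.94 = 25.155 kgf·cm
After the gear mesh (17/132): 25.155 × 0.12879 × 0.94 = 3.0453 kgf·cm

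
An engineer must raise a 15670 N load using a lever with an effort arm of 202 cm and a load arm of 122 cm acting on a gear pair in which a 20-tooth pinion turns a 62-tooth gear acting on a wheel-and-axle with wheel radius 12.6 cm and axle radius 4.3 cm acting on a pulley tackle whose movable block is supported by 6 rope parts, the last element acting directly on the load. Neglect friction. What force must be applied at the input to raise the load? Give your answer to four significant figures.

Lever MA = effort arm / load arm = 202/122 = 1.6557.
Gear pair MA = 62/20 = 3.1.
Wheel-and-axle MA = R/r = 12.6/4.3 = 2.9302.
Block-and-tackle MA = number of supporting rope parts = 6.
Combined ideal MA = 1.6557 × 3.1 × 2.9302 × 6 = 90.242.
Effort = load / MA = 15670 / 90.242 = 173.65 N.

173.6 N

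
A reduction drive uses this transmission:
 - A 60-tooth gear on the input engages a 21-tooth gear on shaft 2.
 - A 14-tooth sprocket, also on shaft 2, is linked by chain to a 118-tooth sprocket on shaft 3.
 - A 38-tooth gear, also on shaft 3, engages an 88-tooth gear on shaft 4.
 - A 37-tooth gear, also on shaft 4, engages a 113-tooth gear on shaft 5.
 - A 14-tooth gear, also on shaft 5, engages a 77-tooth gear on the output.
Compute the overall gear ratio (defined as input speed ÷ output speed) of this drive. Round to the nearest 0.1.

Each stage contributes driven/driver: gear mesh 21/60 = 0.35, chain 118/14 = 8.4286, gear mesh 88/38 = 2.3158, gear mesh 113/37 = 3.0541, gear mesh 77/14 = 5.5.
Overall: 0.35 × 8.4286 × 2.3158 × 3.0541 × 5.5 = 114.75.

114.8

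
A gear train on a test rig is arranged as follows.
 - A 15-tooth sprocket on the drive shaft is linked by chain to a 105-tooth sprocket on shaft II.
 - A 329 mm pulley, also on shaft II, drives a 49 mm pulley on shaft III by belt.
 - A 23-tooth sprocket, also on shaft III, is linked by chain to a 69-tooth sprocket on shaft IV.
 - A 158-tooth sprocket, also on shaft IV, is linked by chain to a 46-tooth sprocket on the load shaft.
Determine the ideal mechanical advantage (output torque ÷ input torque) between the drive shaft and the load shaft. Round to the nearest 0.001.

0.911

Each stage contributes driven/driver: chain 105/15 = 7, belt 49/329 = 0.14894, chain 69/23 = 3, chain 46/158 = 0.29114.
Overall: 7 × 0.14894 × 3 × 0.29114 = 0.91058.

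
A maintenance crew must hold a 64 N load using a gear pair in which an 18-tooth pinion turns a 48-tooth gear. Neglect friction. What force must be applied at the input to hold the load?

Gear pair MA = 48/18 = 2.6667.
Effort = load / MA = 64 / 2.6667 = 24 N.

24 N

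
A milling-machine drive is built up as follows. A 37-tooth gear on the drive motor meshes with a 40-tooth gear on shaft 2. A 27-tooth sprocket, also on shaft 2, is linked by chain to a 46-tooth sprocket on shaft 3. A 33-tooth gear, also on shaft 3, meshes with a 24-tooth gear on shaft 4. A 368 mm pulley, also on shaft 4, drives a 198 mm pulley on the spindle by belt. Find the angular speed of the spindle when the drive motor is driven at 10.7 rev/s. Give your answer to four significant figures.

14.85 rev/s

gear mesh 40/37 = 1.0811 → 10.7/1.0811 = 9.8975 rev/s
chain 46/27 = 1.7037 → 9.8975/1.7037 = 5.8094 rev/s
gear mesh 24/33 = 0.72727 → 5.8094/0.72727 = 7.9879 rev/s
belt 198/368 = 0.53804 → 7.9879/0.53804 = 14.846 rev/s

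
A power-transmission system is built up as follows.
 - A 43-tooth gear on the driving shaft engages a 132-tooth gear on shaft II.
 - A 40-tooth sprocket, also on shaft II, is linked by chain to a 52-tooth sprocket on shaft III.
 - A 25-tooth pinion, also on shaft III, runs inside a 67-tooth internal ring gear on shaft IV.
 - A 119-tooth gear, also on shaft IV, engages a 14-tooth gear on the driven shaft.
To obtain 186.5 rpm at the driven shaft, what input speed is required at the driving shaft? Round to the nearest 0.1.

Overall ratio R = 3.0698 × 1.3 × 2.68 × 0.11765 = 1.2582.
Required input speed = output speed × R = 186.5 × 1.2582 = 234.66 rpm.

234.7 rpm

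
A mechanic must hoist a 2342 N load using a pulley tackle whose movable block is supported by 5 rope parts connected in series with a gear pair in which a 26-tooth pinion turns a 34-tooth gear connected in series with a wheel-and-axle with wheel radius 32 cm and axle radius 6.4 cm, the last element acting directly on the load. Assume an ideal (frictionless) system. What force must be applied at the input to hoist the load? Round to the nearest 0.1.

Block-and-tackle MA = number of supporting rope parts = 5.
Gear pair MA = 34/26 = 1.3077.
Wheel-and-axle MA = R/r = 32/6.4 = 5.
Combined ideal MA = 5 × 1.3077 × 5 = 32.692.
Effort = load / MA = 2342 / 32.692 = 71.638 N.

71.6 N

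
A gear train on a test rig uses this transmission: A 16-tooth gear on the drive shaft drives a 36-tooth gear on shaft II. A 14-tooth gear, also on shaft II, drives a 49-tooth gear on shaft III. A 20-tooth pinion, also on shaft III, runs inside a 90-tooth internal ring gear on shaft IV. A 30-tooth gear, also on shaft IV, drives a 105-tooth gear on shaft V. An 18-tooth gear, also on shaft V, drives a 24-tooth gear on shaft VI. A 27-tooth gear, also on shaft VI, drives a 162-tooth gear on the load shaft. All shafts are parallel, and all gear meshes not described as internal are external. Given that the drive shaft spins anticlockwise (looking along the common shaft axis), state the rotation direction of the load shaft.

the drive shaft → shaft II: external mesh, 1 reversal → CW.
shaft II → shaft III: external mesh, 1 reversal → CCW.
shaft III → shaft IV: internal mesh, same direction → CCW.
shaft IV → shaft V: external mesh, 1 reversal → CW.
shaft V → shaft VI: external mesh, 1 reversal → CCW.
shaft VI → the load shaft: external mesh, 1 reversal → CW.
5 reversals in total — an odd number — so the load shaft turns opposite to the drive shaft.

clockwise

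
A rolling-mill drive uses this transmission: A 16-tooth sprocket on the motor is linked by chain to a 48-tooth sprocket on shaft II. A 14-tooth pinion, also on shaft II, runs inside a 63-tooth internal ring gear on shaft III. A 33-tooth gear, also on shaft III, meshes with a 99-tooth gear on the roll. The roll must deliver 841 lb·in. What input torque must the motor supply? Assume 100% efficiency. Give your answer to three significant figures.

20.8 lb·in

Overall ratio R = 3 × 4.5 × 3 = 40.5.
Input torque = output torque / R = 841 / 40.5 = 20.765 lb·in.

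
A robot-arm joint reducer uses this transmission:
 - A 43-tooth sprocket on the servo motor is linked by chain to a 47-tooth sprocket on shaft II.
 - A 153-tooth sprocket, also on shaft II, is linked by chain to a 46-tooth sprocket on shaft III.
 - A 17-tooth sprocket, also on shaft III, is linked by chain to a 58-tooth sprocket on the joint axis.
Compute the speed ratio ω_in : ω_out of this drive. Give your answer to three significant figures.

Each stage contributes driven/driver: chain 47/43 = 1.093, chain 46/153 = 0.30065, chain 58/17 = 3.4118.
Overall: 1.093 × 0.30065 × 3.4118 = 1.1212.

1.12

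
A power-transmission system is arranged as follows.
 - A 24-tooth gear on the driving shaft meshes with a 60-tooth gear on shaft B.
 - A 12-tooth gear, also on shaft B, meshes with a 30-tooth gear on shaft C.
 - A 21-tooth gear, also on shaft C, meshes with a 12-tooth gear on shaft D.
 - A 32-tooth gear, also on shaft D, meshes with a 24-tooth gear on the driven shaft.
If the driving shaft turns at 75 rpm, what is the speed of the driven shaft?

gear mesh 60/24 = 2.5 → 75/2.5 = 30 rpm
gear mesh 30/12 = 2.5 → 30/2.5 = 12 rpm
gear mesh 12/21 = 0.57143 → 12/0.57143 = 21 rpm
gear mesh 24/32 = 0.75 → 21/0.75 = 28 rpm

28 rpm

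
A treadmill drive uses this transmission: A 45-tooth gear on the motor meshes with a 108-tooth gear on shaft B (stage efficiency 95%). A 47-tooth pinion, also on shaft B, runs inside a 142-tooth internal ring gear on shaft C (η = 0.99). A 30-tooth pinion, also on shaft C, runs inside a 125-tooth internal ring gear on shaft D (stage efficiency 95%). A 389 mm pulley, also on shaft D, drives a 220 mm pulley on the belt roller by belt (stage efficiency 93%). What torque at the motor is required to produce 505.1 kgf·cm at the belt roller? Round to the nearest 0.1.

Overall ratio R = 2.4 × 3.0213 × 4.1667 × 0.56555 = 17.087; overall efficiency η = 0.95 × 0.99 × 0.95 × 0.93 = 0.8309.
Input torque = output torque / (R × η) = 505.1 / (17.087 × 0.8309) = 35.575 kgf·cm.

35.6 kgf·cm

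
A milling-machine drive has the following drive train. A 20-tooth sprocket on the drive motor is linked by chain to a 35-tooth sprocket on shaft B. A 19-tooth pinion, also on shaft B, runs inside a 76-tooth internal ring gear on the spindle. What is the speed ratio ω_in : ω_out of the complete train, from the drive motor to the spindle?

Each stage contributes driven/driver: chain 35/20 = 1.75, internal gear 76/19 = 4.
Overall: 1.75 × 4 = 7.

7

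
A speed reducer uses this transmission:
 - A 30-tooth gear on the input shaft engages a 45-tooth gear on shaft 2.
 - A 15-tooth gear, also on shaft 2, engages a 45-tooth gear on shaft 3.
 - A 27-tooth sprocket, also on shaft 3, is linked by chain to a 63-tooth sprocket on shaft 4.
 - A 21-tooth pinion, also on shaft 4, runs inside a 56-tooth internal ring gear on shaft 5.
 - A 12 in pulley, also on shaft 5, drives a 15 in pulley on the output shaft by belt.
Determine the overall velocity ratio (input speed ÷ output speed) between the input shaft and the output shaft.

35

Each stage contributes driven/driver: gear mesh 45/30 = 1.5, gear mesh 45/15 = 3, chain 63/27 = 2.3333, internal gear 56/21 = 2.6667, belt 15/12 = 1.25.
Overall: 1.5 × 3 × 2.3333 × 2.6667 × 1.25 = 35.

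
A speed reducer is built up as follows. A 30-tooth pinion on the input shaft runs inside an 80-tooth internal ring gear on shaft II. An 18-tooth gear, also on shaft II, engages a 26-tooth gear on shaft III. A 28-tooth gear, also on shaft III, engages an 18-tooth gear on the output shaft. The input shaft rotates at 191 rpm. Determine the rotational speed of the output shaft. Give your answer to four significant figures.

Internal gear: ratio = 80/30 = 2.6667, so shaft II turns at 191 / 2.6667 = 71.625 rpm.
Gear mesh: ratio = 26/18 = 1.4444, so shaft III turns at 71.625 / 1.4444 = 49.587 rpm.
Gear mesh: ratio = 18/28 = 0.64286, so the output shaft turns at 49.587 / 0.64286 = 77.135 rpm.

77.13 rpm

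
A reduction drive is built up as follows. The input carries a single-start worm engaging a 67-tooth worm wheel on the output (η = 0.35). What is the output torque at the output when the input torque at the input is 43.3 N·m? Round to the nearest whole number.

Worm: ratio = 67/1 = 67; torque at the output = 43.3 × 67 × 0.35 = 1015.4 N·m.

1015 N·m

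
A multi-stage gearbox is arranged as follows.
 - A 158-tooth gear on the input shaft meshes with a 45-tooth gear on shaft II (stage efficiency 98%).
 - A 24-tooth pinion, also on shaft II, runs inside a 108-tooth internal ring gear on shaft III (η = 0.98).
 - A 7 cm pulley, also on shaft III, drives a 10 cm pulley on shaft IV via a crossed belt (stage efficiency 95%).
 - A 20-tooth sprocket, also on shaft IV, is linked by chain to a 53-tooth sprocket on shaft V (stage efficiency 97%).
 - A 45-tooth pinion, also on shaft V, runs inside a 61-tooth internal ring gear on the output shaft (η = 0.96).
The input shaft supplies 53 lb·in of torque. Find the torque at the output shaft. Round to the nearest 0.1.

296.2 lb·in

After the gear mesh (45/158): 53 × 0.28481 × 0.98 = 14.793 lb·in
After the internal gear (108/24): 14.793 × 4.5 × 0.98 = 65.237 lb·in
After the belt (10/7): 65.237 × 1.4286 × 0.95 = 88.536 lb·in
After the chain (53/20): 88.536 × 2.65 × 0.97 = 227.58 lb·in
After the internal gear (61/45): 227.58 × 1.3556 × 0.96 = 296.16 lb·in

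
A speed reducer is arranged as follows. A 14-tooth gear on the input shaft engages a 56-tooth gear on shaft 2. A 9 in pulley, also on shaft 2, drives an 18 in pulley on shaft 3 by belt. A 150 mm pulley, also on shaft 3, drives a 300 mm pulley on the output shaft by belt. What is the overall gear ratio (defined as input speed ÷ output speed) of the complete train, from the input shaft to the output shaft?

16

Each stage contributes driven/driver: gear mesh 56/14 = 4, belt 18/9 = 2, belt 300/150 = 2.
Overall: 4 × 2 × 2 = 16.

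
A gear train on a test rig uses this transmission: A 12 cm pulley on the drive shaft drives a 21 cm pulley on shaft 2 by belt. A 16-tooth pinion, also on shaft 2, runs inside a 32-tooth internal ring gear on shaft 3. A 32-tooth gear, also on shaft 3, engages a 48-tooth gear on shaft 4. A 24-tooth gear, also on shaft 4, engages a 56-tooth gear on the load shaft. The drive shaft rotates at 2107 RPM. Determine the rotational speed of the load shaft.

belt 21/12 = 1.75 → 2107/1.75 = 1204 RPM
internal gear 32/16 = 2 → 1204/2 = 602 RPM
gear mesh 48/32 = 1.5 → 602/1.5 = 401.33 RPM
gear mesh 56/24 = 2.3333 → 401.33/2.3333 = 172 RPM

172 RPM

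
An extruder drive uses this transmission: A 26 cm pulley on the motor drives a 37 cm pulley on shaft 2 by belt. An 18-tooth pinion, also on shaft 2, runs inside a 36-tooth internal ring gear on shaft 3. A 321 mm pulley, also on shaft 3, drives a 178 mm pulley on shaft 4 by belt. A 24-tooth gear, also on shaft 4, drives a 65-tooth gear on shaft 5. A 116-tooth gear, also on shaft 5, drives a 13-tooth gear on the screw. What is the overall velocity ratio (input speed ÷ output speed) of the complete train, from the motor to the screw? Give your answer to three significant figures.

0.479

Each stage contributes driven/driver: belt 37/26 = 1.4231, internal gear 36/18 = 2, belt 178/321 = 0.55452, gear mesh 65/24 = 2.7083, gear mesh 13/116 = 0.11207.
Overall: 1.4231 × 2 × 0.55452 × 2.7083 × 0.11207 = 0.47903.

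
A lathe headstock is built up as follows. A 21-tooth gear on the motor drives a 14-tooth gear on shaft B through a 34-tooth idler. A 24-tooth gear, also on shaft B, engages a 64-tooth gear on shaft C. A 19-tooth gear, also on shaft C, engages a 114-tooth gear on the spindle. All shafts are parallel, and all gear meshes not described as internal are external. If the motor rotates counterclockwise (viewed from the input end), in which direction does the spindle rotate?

counterclockwise

the motor → shaft B: driver → idler → driven is 2 external meshes, 2 reversals → CCW.
shaft B → shaft C: external mesh, 1 reversal → CW.
shaft C → the spindle: external mesh, 1 reversal → CCW.
4 reversals in total — an even number — so the spindle turns the same way as the motor.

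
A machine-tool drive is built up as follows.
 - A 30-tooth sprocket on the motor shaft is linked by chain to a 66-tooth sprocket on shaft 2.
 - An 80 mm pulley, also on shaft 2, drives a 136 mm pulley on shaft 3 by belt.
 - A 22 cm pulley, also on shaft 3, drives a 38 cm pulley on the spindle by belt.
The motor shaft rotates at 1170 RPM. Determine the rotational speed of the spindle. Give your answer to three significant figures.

181 RPM

the motor shaft → shaft 2 (chain, 66/30): 1170 ÷ 2.2 = 531.82 RPM
shaft 2 → shaft 3 (belt, 136/80): 531.82 ÷ 1.7 = 312.83 RPM
shaft 3 → the spindle (belt, 38/22): 312.83 ÷ 1.7273 = 181.11 RPM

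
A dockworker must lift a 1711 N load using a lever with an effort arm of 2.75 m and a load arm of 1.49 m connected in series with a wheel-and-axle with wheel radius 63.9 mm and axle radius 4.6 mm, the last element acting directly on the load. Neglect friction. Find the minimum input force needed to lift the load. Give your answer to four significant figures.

Lever MA = effort arm / load arm = 2.75/1.49 = 1.8456.
Wheel-and-axle MA = R/r = 63.9/4.6 = 13.891.
Combined ideal MA = 1.8456 × 13.891 = 25.638.
Effort = load / MA = 1711 / 25.638 = 66.736 N.

66.74 N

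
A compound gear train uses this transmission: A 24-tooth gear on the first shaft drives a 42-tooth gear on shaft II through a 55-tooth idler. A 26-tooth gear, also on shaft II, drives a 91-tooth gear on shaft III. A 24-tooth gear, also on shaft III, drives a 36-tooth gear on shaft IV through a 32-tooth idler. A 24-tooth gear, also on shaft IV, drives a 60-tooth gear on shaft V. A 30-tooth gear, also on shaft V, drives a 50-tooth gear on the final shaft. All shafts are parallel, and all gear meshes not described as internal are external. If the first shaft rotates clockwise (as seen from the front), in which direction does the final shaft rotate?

the first shaft → shaft II: driver → idler → driven is 2 external meshes, 2 reversals → CW.
shaft II → shaft III: external mesh, 1 reversal → CCW.
shaft III → shaft IV: driver → idler → driven is 2 external meshes, 2 reversals → CCW.
shaft IV → shaft V: external mesh, 1 reversal → CW.
shaft V → the final shaft: external mesh, 1 reversal → CCW.
7 reversals in total — an odd number — so the final shaft turns opposite to the first shaft.

counterclockwise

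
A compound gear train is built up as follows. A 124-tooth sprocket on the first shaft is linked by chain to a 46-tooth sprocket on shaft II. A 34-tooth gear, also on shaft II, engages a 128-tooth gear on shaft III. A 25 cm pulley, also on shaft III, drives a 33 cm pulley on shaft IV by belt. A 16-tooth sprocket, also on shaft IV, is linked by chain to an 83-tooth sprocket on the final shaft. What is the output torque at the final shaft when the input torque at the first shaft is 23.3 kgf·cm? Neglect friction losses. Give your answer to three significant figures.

223 kgf·cm

Chain: ratio = 46/124 = 0.37097; torque at shaft II = 23.3 × 0.37097 = 8.6435 kgf·cm.
Gear mesh: ratio = 128/34 = 3.7647; torque at shaft III = 8.6435 × 3.7647 = 32.54 kgf·cm.
Belt: ratio = 33/25 = 1.32; torque at shaft IV = 32.54 × 1.32 = 42.953 kgf·cm.
Chain: ratio = 83/16 = 5.1875; torque at the final shaft = 42.953 × 5.1875 = 222.82 kgf·cm.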